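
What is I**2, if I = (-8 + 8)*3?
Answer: 0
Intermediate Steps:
I = 0 (I = 0*3 = 0)
I**2 = 0**2 = 0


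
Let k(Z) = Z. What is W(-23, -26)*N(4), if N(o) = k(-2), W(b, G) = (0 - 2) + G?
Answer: 56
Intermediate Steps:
W(b, G) = -2 + G
N(o) = -2
W(-23, -26)*N(4) = (-2 - 26)*(-2) = -28*(-2) = 56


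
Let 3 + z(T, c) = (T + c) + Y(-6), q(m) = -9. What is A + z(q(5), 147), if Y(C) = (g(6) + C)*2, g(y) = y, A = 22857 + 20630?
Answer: 43622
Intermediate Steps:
A = 43487
Y(C) = 12 + 2*C (Y(C) = (6 + C)*2 = 12 + 2*C)
z(T, c) = -3 + T + c (z(T, c) = -3 + ((T + c) + (12 + 2*(-6))) = -3 + ((T + c) + (12 - 12)) = -3 + ((T + c) + 0) = -3 + (T + c) = -3 + T + c)
A + z(q(5), 147) = 43487 + (-3 - 9 + 147) = 43487 + 135 = 43622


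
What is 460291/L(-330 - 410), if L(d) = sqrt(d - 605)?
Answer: -460291*I*sqrt(1345)/1345 ≈ -12551.0*I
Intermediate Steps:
L(d) = sqrt(-605 + d)
460291/L(-330 - 410) = 460291/(sqrt(-605 + (-330 - 410))) = 460291/(sqrt(-605 - 740)) = 460291/(sqrt(-1345)) = 460291/((I*sqrt(1345))) = 460291*(-I*sqrt(1345)/1345) = -460291*I*sqrt(1345)/1345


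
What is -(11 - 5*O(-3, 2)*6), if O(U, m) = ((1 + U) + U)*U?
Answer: 439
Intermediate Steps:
O(U, m) = U*(1 + 2*U) (O(U, m) = (1 + 2*U)*U = U*(1 + 2*U))
-(11 - 5*O(-3, 2)*6) = -(11 - (-15)*(1 + 2*(-3))*6) = -(11 - (-15)*(1 - 6)*6) = -(11 - (-15)*(-5)*6) = -(11 - 5*15*6) = -(11 - 75*6) = -(11 - 450) = -1*(-439) = 439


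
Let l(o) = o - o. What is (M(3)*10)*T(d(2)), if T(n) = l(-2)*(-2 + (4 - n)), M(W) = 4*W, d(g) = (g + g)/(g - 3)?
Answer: 0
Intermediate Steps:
l(o) = 0
d(g) = 2*g/(-3 + g) (d(g) = (2*g)/(-3 + g) = 2*g/(-3 + g))
T(n) = 0 (T(n) = 0*(-2 + (4 - n)) = 0*(2 - n) = 0)
(M(3)*10)*T(d(2)) = ((4*3)*10)*0 = (12*10)*0 = 120*0 = 0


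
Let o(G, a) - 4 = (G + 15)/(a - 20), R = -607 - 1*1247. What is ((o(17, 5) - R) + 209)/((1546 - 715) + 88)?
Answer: 30973/13785 ≈ 2.2469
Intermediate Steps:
R = -1854 (R = -607 - 1247 = -1854)
o(G, a) = 4 + (15 + G)/(-20 + a) (o(G, a) = 4 + (G + 15)/(a - 20) = 4 + (15 + G)/(-20 + a))
((o(17, 5) - R) + 209)/((1546 - 715) + 88) = (((-65 + 17 + 4*5)/(-20 + 5) - 1*(-1854)) + 209)/((1546 - 715) + 88) = (((-65 + 17 + 20)/(-15) + 1854) + 209)/(831 + 88) = ((-1/15*(-28) + 1854) + 209)/919 = ((28/15 + 1854) + 209)*(1/919) = (27838/15 + 209)*(1/919) = (30973/15)*(1/919) = 30973/13785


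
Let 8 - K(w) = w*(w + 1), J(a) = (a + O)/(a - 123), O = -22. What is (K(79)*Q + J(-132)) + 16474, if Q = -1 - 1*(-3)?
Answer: 981904/255 ≈ 3850.6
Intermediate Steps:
J(a) = (-22 + a)/(-123 + a) (J(a) = (a - 22)/(a - 123) = (-22 + a)/(-123 + a))
K(w) = 8 - w*(1 + w) (K(w) = 8 - w*(w + 1) = 8 - w*(1 + w))
Q = 2 (Q = -1 + 3 = 2)
(K(79)*Q + J(-132)) + 16474 = ((8 - 1*79 - 1*79**2)*2 + (-22 - 132)/(-123 - 132)) + 16474 = ((8 - 79 - 1*6241)*2 - 154/(-255)) + 16474 = ((8 - 79 - 6241)*2 - 1/255*(-154)) + 16474 = (-6312*2 + 154/255) + 16474 = (-12624 + 154/255) + 16474 = -3218966/255 + 16474 = 981904/255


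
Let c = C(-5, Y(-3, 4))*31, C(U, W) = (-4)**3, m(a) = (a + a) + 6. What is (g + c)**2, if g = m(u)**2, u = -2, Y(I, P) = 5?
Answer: 3920400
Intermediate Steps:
m(a) = 6 + 2*a (m(a) = 2*a + 6 = 6 + 2*a)
C(U, W) = -64
c = -1984 (c = -64*31 = -1984)
g = 4 (g = (6 + 2*(-2))**2 = (6 - 4)**2 = 2**2 = 4)
(g + c)**2 = (4 - 1984)**2 = (-1980)**2 = 3920400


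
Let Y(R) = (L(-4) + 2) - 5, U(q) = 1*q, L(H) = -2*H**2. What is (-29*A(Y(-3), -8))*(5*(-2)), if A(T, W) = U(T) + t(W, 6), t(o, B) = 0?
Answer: -10150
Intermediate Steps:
U(q) = q
Y(R) = -35 (Y(R) = (-2*(-4)**2 + 2) - 5 = (-2*16 + 2) - 5 = (-32 + 2) - 5 = -30 - 5 = -35)
A(T, W) = T (A(T, W) = T + 0 = T)
(-29*A(Y(-3), -8))*(5*(-2)) = (-29*(-35))*(5*(-2)) = 1015*(-10) = -10150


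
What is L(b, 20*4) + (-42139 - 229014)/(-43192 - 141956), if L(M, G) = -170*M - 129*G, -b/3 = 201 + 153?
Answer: 31516163713/185148 ≈ 1.7022e+5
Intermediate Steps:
b = -1062 (b = -3*(201 + 153) = -3*354 = -1062)
L(b, 20*4) + (-42139 - 229014)/(-43192 - 141956) = (-170*(-1062) - 2580*4) + (-42139 - 229014)/(-43192 - 141956) = (180540 - 129*80) - 271153/(-185148) = (180540 - 10320) - 271153*(-1/185148) = 170220 + 271153/185148 = 31516163713/185148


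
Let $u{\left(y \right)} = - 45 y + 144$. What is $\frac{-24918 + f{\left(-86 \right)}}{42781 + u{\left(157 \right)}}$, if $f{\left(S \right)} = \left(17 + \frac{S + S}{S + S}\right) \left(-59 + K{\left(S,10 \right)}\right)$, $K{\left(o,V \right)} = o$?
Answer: $- \frac{6882}{8965} \approx -0.76765$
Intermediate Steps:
$u{\left(y \right)} = 144 - 45 y$
$f{\left(S \right)} = -1062 + 18 S$ ($f{\left(S \right)} = \left(17 + \frac{S + S}{S + S}\right) \left(-59 + S\right) = \left(17 + \frac{2 S}{2 S}\right) \left(-59 + S\right) = \left(17 + 2 S \frac{1}{2 S}\right) \left(-59 + S\right) = \left(17 + 1\right) \left(-59 + S\right) = 18 \left(-59 + S\right) = -1062 + 18 S$)
$\frac{-24918 + f{\left(-86 \right)}}{42781 + u{\left(157 \right)}} = \frac{-24918 + \left(-1062 + 18 \left(-86\right)\right)}{42781 + \left(144 - 7065\right)} = \frac{-24918 - 2610}{42781 + \left(144 - 7065\right)} = \frac{-24918 - 2610}{42781 - 6921} = - \frac{27528}{35860} = \left(-27528\right) \frac{1}{35860} = - \frac{6882}{8965}$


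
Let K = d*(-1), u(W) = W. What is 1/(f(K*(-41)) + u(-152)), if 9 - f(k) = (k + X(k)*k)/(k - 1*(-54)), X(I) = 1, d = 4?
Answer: -109/15751 ≈ -0.0069202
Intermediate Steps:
K = -4 (K = 4*(-1) = -4)
f(k) = 9 - 2*k/(54 + k) (f(k) = 9 - (k + 1*k)/(k - 1*(-54)) = 9 - (k + k)/(k + 54) = 9 - 2*k/(54 + k))
1/(f(K*(-41)) + u(-152)) = 1/((486 + 7*(-4*(-41)))/(54 - 4*(-41)) - 152) = 1/((486 + 7*164)/(54 + 164) - 152) = 1/((486 + 1148)/218 - 152) = 1/((1/218)*1634 - 152) = 1/(817/109 - 152) = 1/(-15751/109) = -109/15751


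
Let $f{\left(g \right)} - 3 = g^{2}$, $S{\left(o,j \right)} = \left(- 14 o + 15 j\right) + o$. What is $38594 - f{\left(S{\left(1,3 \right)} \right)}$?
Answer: $37567$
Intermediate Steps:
$S{\left(o,j \right)} = - 13 o + 15 j$
$f{\left(g \right)} = 3 + g^{2}$
$38594 - f{\left(S{\left(1,3 \right)} \right)} = 38594 - \left(3 + \left(\left(-13\right) 1 + 15 \cdot 3\right)^{2}\right) = 38594 - \left(3 + \left(-13 + 45\right)^{2}\right) = 38594 - \left(3 + 32^{2}\right) = 38594 - \left(3 + 1024\right) = 38594 - 1027 = 37567$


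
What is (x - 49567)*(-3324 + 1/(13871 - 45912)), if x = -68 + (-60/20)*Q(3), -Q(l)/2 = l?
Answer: 5284423108845/32041 ≈ 1.6493e+8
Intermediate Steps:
Q(l) = -2*l
x = -50 (x = -68 + (-60/20)*(-2*3) = -68 - 60*1/20*(-6) = -68 - 3*(-6) = -68 + 18 = -50)
(x - 49567)*(-3324 + 1/(13871 - 45912)) = (-50 - 49567)*(-3324 + 1/(13871 - 45912)) = -49617*(-3324 + 1/(-32041)) = -49617*(-3324 - 1/32041) = -49617*(-106504285/32041) = 5284423108845/32041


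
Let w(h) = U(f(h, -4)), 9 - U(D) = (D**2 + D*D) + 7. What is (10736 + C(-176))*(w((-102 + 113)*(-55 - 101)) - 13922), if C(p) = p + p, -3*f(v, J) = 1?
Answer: -1300928288/9 ≈ -1.4455e+8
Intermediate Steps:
f(v, J) = -1/3 (f(v, J) = -1/3*1 = -1/3)
U(D) = 2 - 2*D**2 (U(D) = 9 - ((D**2 + D*D) + 7) = 9 - ((D**2 + D**2) + 7) = 9 - (2*D**2 + 7) = 9 - (7 + 2*D**2) = 9 + (-7 - 2*D**2) = 2 - 2*D**2)
C(p) = 2*p
w(h) = 16/9 (w(h) = 2 - 2*(-1/3)**2 = 2 - 2*1/9 = 2 - 2/9 = 16/9)
(10736 + C(-176))*(w((-102 + 113)*(-55 - 101)) - 13922) = (10736 + 2*(-176))*(16/9 - 13922) = (10736 - 352)*(-125282/9) = 10384*(-125282/9) = -1300928288/9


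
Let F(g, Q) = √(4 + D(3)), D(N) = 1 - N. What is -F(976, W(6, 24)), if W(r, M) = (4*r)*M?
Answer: -√2 ≈ -1.4142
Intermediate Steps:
W(r, M) = 4*M*r
F(g, Q) = √2 (F(g, Q) = √(4 + (1 - 1*3)) = √(4 + (1 - 3)) = √(4 - 2) = √2)
-F(976, W(6, 24)) = -√2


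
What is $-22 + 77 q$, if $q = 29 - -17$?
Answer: $3520$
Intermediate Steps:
$q = 46$ ($q = 29 + 17 = 46$)
$-22 + 77 q = -22 + 77 \cdot 46 = -22 + 3542 = 3520$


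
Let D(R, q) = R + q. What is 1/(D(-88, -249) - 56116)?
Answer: -1/56453 ≈ -1.7714e-5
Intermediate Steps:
1/(D(-88, -249) - 56116) = 1/((-88 - 249) - 56116) = 1/(-337 - 56116) = 1/(-56453) = -1/56453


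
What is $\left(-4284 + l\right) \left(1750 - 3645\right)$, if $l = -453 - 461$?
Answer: $9850210$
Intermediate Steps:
$l = -914$ ($l = -453 - 461 = -914$)
$\left(-4284 + l\right) \left(1750 - 3645\right) = \left(-4284 - 914\right) \left(1750 - 3645\right) = \left(-5198\right) \left(-1895\right) = 9850210$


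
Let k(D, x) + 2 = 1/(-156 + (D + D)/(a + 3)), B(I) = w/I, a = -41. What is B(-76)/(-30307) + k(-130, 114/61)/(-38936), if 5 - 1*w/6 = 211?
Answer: -30821726545/63540075871792 ≈ -0.00048508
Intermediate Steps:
w = -1236 (w = 30 - 6*211 = 30 - 1266 = -1236)
B(I) = -1236/I
k(D, x) = -2 + 1/(-156 - D/19) (k(D, x) = -2 + 1/(-156 + (D + D)/(-41 + 3)) = -2 + 1/(-156 + (2*D)/(-38)) = -2 + 1/(-156 + (2*D)*(-1/38)) = -2 + 1/(-156 - D/19))
B(-76)/(-30307) + k(-130, 114/61)/(-38936) = -1236/(-76)/(-30307) + ((-5947 - 2*(-130))/(2964 - 130))/(-38936) = -1236*(-1/76)*(-1/30307) + ((-5947 + 260)/2834)*(-1/38936) = (309/19)*(-1/30307) + ((1/2834)*(-5687))*(-1/38936) = -309/575833 - 5687/2834*(-1/38936) = -309/575833 + 5687/110344624 = -30821726545/63540075871792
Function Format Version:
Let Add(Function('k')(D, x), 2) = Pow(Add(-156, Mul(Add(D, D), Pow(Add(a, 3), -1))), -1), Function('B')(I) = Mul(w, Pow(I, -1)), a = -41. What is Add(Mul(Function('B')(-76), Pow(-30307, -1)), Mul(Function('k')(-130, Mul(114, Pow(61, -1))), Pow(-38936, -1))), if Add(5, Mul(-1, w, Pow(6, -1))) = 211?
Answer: Rational(-30821726545, 63540075871792) ≈ -0.00048508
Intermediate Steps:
w = -1236 (w = Add(30, Mul(-6, 211)) = Add(30, -1266) = -1236)
Function('B')(I) = Mul(-1236, Pow(I, -1))
Function('k')(D, x) = Add(-2, Pow(Add(-156, Mul(Rational(-1, 19), D)), -1)) (Function('k')(D, x) = Add(-2, Pow(Add(-156, Mul(Add(D, D), Pow(Add(-41, 3), -1))), -1)) = Add(-2, Pow(Add(-156, Mul(Mul(2, D), Pow(-38, -1))), -1)) = Add(-2, Pow(Add(-156, Mul(Mul(2, D), Rational(-1, 38))), -1)) = Add(-2, Pow(Add(-156, Mul(Rational(-1, 19), D)), -1)))
Add(Mul(Function('B')(-76), Pow(-30307, -1)), Mul(Function('k')(-130, Mul(114, Pow(61, -1))), Pow(-38936, -1))) = Add(Mul(Mul(-1236, Pow(-76, -1)), Pow(-30307, -1)), Mul(Mul(Pow(Add(2964, -130), -1), Add(-5947, Mul(-2, -130))), Pow(-38936, -1))) = Add(Mul(Mul(-1236, Rational(-1, 76)), Rational(-1, 30307)), Mul(Mul(Pow(2834, -1), Add(-5947, 260)), Rational(-1, 38936))) = Add(Mul(Rational(309, 19), Rational(-1, 30307)), Mul(Mul(Rational(1, 2834), -5687), Rational(-1, 38936))) = Add(Rational(-309, 575833), Mul(Rational(-5687, 2834), Rational(-1, 38936))) = Add(Rational(-309, 575833), Rational(5687, 110344624)) = Rational(-30821726545, 63540075871792)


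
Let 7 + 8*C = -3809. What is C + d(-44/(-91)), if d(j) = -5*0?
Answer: -477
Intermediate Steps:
d(j) = 0
C = -477 (C = -7/8 + (⅛)*(-3809) = -7/8 - 3809/8 = -477)
C + d(-44/(-91)) = -477 + 0 = -477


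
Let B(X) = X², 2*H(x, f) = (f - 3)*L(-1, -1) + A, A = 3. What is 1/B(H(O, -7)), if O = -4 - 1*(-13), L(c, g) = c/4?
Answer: 16/121 ≈ 0.13223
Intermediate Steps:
L(c, g) = c/4 (L(c, g) = c*(¼) = c/4)
O = 9 (O = -4 + 13 = 9)
H(x, f) = 15/8 - f/8 (H(x, f) = ((f - 3)*((¼)*(-1)) + 3)/2 = ((-3 + f)*(-¼) + 3)/2 = ((¾ - f/4) + 3)/2 = (15/4 - f/4)/2 = 15/8 - f/8)
1/B(H(O, -7)) = 1/((15/8 - ⅛*(-7))²) = 1/((15/8 + 7/8)²) = 1/((11/4)²) = 1/(121/16) = 16/121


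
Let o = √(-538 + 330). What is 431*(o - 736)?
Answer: -317216 + 1724*I*√13 ≈ -3.1722e+5 + 6216.0*I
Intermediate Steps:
o = 4*I*√13 (o = √(-208) = 4*I*√13 ≈ 14.422*I)
431*(o - 736) = 431*(4*I*√13 - 736) = 431*(-736 + 4*I*√13) = -317216 + 1724*I*√13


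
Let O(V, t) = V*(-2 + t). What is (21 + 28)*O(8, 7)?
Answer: 1960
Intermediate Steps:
(21 + 28)*O(8, 7) = (21 + 28)*(8*(-2 + 7)) = 49*(8*5) = 49*40 = 1960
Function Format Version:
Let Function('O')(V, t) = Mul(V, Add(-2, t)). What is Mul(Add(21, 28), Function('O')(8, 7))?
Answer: 1960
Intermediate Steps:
Mul(Add(21, 28), Function('O')(8, 7)) = Mul(Add(21, 28), Mul(8, Add(-2, 7))) = Mul(49, Mul(8, 5)) = Mul(49, 40) = 1960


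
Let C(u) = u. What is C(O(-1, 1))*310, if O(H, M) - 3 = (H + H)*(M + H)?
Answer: 930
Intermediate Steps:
O(H, M) = 3 + 2*H*(H + M) (O(H, M) = 3 + (H + H)*(M + H) = 3 + (2*H)*(H + M) = 3 + 2*H*(H + M))
C(O(-1, 1))*310 = (3 + 2*(-1)² + 2*(-1)*1)*310 = (3 + 2*1 - 2)*310 = (3 + 2 - 2)*310 = 3*310 = 930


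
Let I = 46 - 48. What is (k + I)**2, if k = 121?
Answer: 14161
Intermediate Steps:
I = -2
(k + I)**2 = (121 - 2)**2 = 119**2 = 14161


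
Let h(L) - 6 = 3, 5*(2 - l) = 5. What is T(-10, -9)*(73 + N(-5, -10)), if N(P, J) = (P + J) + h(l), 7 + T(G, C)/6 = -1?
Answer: -3216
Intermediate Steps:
l = 1 (l = 2 - ⅕*5 = 2 - 1 = 1)
T(G, C) = -48 (T(G, C) = -42 + 6*(-1) = -42 - 6 = -48)
h(L) = 9 (h(L) = 6 + 3 = 9)
N(P, J) = 9 + J + P (N(P, J) = (P + J) + 9 = (J + P) + 9 = 9 + J + P)
T(-10, -9)*(73 + N(-5, -10)) = -48*(73 + (9 - 10 - 5)) = -48*(73 - 6) = -48*67 = -3216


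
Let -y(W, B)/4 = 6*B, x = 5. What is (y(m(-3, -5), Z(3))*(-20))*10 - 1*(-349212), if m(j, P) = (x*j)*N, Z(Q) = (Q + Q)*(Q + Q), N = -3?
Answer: 522012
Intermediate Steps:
Z(Q) = 4*Q² (Z(Q) = (2*Q)*(2*Q) = 4*Q²)
m(j, P) = -15*j (m(j, P) = (5*j)*(-3) = -15*j)
y(W, B) = -24*B
(y(m(-3, -5), Z(3))*(-20))*10 - 1*(-349212) = (-96*3²*(-20))*10 - 1*(-349212) = (-96*9*(-20))*10 + 349212 = (-24*36*(-20))*10 + 349212 = -864*(-20)*10 + 349212 = 17280*10 + 349212 = 172800 + 349212 = 522012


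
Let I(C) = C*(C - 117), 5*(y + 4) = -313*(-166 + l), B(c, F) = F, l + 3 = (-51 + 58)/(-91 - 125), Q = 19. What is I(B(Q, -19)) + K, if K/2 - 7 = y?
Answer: 12826543/540 ≈ 23753.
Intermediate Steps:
l = -655/216 (l = -3 + (-51 + 58)/(-91 - 125) = -3 + 7/(-216) = -3 + 7*(-1/216) = -3 - 7/216 = -655/216 ≈ -3.0324)
y = 11423623/1080 (y = -4 + (-313*(-166 - 655/216))/5 = -4 + (-313*(-36511/216))/5 = -4 + (1/5)*(11427943/216) = -4 + 11427943/1080 = 11423623/1080 ≈ 10577.)
K = 11431183/540 (K = 14 + 2*(11423623/1080) = 14 + 11423623/540 = 11431183/540 ≈ 21169.)
I(C) = C*(-117 + C)
I(B(Q, -19)) + K = -19*(-117 - 19) + 11431183/540 = -19*(-136) + 11431183/540 = 2584 + 11431183/540 = 12826543/540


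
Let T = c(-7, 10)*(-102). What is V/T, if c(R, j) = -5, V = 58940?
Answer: 5894/51 ≈ 115.57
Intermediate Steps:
T = 510 (T = -5*(-102) = 510)
V/T = 58940/510 = 58940*(1/510) = 5894/51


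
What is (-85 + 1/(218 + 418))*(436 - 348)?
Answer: -1189298/159 ≈ -7479.9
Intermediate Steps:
(-85 + 1/(218 + 418))*(436 - 348) = (-85 + 1/636)*88 = -54059/636*88 = -1189298/159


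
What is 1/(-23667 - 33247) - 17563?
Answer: -999580583/56914 ≈ -17563.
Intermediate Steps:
1/(-23667 - 33247) - 17563 = 1/(-56914) - 17563 = -1/56914 - 17563 = -999580583/56914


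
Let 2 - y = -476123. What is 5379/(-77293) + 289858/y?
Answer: 19842918019/36801129625 ≈ 0.53919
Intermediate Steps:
y = 476125 (y = 2 - 1*(-476123) = 2 + 476123 = 476125)
5379/(-77293) + 289858/y = 5379/(-77293) + 289858/476125 = 5379*(-1/77293) + 289858*(1/476125) = -5379/77293 + 289858/476125 = 19842918019/36801129625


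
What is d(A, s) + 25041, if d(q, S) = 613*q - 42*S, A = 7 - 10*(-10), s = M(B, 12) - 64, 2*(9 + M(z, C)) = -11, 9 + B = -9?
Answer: 93929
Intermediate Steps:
B = -18 (B = -9 - 9 = -18)
M(z, C) = -29/2 (M(z, C) = -9 + (1/2)*(-11) = -9 - 11/2 = -29/2)
s = -157/2 (s = -29/2 - 64 = -157/2 ≈ -78.500)
A = 107 (A = 7 + 100 = 107)
d(q, S) = -42*S + 613*q
d(A, s) + 25041 = (-42*(-157/2) + 613*107) + 25041 = (3297 + 65591) + 25041 = 68888 + 25041 = 93929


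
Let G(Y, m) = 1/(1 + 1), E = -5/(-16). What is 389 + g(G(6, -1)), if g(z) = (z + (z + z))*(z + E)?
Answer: 12487/32 ≈ 390.22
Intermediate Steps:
E = 5/16 (E = -5*(-1/16) = 5/16 ≈ 0.31250)
G(Y, m) = ½ (G(Y, m) = 1/2 = ½)
g(z) = 3*z*(5/16 + z) (g(z) = (z + (z + z))*(z + 5/16) = (z + 2*z)*(5/16 + z) = (3*z)*(5/16 + z) = 3*z*(5/16 + z))
389 + g(G(6, -1)) = 389 + (3/16)*(½)*(5 + 16*(½)) = 389 + (3/16)*(½)*(5 + 8) = 389 + (3/16)*(½)*13 = 389 + 39/32 = 12487/32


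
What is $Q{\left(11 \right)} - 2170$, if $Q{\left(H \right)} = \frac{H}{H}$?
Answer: $-2169$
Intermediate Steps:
$Q{\left(H \right)} = 1$
$Q{\left(11 \right)} - 2170 = 1 - 2170 = -2169$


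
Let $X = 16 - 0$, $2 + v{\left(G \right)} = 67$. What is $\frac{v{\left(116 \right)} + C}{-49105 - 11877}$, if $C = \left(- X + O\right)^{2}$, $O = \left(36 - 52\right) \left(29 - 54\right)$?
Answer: $- \frac{147521}{60982} \approx -2.4191$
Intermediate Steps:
$v{\left(G \right)} = 65$ ($v{\left(G \right)} = -2 + 67 = 65$)
$X = 16$ ($X = 16 + 0 = 16$)
$O = 400$ ($O = \left(-16\right) \left(-25\right) = 400$)
$C = 147456$ ($C = \left(\left(-1\right) 16 + 400\right)^{2} = \left(-16 + 400\right)^{2} = 384^{2} = 147456$)
$\frac{v{\left(116 \right)} + C}{-49105 - 11877} = \frac{65 + 147456}{-49105 - 11877} = \frac{147521}{-60982} = 147521 \left(- \frac{1}{60982}\right) = - \frac{147521}{60982}$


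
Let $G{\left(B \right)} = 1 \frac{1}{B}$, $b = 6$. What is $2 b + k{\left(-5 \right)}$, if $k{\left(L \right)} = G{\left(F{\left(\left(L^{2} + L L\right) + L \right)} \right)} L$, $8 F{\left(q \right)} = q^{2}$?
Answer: $\frac{4852}{405} \approx 11.98$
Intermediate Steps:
$F{\left(q \right)} = \frac{q^{2}}{8}$
$G{\left(B \right)} = \frac{1}{B}$
$k{\left(L \right)} = \frac{8 L}{\left(L + 2 L^{2}\right)^{2}}$ ($k{\left(L \right)} = \frac{L}{\frac{1}{8} \left(\left(L^{2} + L L\right) + L\right)^{2}} = \frac{L}{\frac{1}{8} \left(\left(L^{2} + L^{2}\right) + L\right)^{2}} = \frac{L}{\frac{1}{8} \left(2 L^{2} + L\right)^{2}} = \frac{L}{\frac{1}{8} \left(L + 2 L^{2}\right)^{2}} = \frac{8}{\left(L + 2 L^{2}\right)^{2}} L = \frac{8 L}{\left(L + 2 L^{2}\right)^{2}}$)
$2 b + k{\left(-5 \right)} = 2 \cdot 6 + \frac{8}{\left(-5\right) \left(1 + 2 \left(-5\right)\right)^{2}} = 12 + 8 \left(- \frac{1}{5}\right) \frac{1}{\left(1 - 10\right)^{2}} = 12 + 8 \left(- \frac{1}{5}\right) \frac{1}{81} = 12 - \frac{8}{405} = \frac{4852}{405}$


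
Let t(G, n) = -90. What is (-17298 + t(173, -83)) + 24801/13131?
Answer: -76099009/4377 ≈ -17386.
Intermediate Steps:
(-17298 + t(173, -83)) + 24801/13131 = (-17298 - 90) + 24801/13131 = -17388 + 24801*(1/13131) = -17388 + 8267/4377 = -76099009/4377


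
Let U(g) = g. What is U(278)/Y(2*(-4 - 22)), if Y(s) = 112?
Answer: 139/56 ≈ 2.4821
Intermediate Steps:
U(278)/Y(2*(-4 - 22)) = 278/112 = 278*(1/112) = 139/56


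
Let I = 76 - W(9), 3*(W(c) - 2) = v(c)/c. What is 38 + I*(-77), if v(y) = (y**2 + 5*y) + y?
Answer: -5275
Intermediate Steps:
v(y) = y**2 + 6*y
W(c) = 4 + c/3 (W(c) = 2 + ((c*(6 + c))/c)/3 = 2 + (6 + c)/3 = 2 + (2 + c/3) = 4 + c/3)
I = 69 (I = 76 - (4 + (1/3)*9) = 76 - (4 + 3) = 76 - 1*7 = 76 - 7 = 69)
38 + I*(-77) = 38 + 69*(-77) = 38 - 5313 = -5275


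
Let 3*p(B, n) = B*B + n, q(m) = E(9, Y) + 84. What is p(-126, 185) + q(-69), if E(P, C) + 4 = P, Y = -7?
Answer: 16328/3 ≈ 5442.7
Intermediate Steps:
E(P, C) = -4 + P
q(m) = 89 (q(m) = (-4 + 9) + 84 = 5 + 84 = 89)
p(B, n) = n/3 + B²/3 (p(B, n) = (B*B + n)/3 = (B² + n)/3 = (n + B²)/3 = n/3 + B²/3)
p(-126, 185) + q(-69) = ((⅓)*185 + (⅓)*(-126)²) + 89 = (185/3 + (⅓)*15876) + 89 = (185/3 + 5292) + 89 = 16061/3 + 89 = 16328/3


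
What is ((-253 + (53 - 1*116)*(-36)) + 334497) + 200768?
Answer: 537280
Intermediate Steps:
((-253 + (53 - 1*116)*(-36)) + 334497) + 200768 = ((-253 + (53 - 116)*(-36)) + 334497) + 200768 = ((-253 - 63*(-36)) + 334497) + 200768 = ((-253 + 2268) + 334497) + 200768 = (2015 + 334497) + 200768 = 336512 + 200768 = 537280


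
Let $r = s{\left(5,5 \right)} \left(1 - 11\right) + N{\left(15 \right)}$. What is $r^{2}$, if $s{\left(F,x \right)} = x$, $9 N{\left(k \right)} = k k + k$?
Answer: $\frac{4900}{9} \approx 544.44$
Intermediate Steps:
$N{\left(k \right)} = \frac{k}{9} + \frac{k^{2}}{9}$ ($N{\left(k \right)} = \frac{k k + k}{9} = \frac{k^{2} + k}{9} = \frac{k + k^{2}}{9} = \frac{k}{9} + \frac{k^{2}}{9}$)
$r = - \frac{70}{3}$ ($r = 5 \left(1 - 11\right) + \frac{1}{9} \cdot 15 \left(1 + 15\right) = 5 \left(-10\right) + \frac{1}{9} \cdot 15 \cdot 16 = -50 + \frac{80}{3} = - \frac{70}{3} \approx -23.333$)
$r^{2} = \left(- \frac{70}{3}\right)^{2} = \frac{4900}{9}$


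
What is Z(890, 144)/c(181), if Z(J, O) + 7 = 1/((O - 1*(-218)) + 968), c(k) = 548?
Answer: -9309/728840 ≈ -0.012772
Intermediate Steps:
Z(J, O) = -7 + 1/(1186 + O) (Z(J, O) = -7 + 1/((O - 1*(-218)) + 968) = -7 + 1/((O + 218) + 968) = -7 + 1/((218 + O) + 968) = -7 + 1/(1186 + O))
Z(890, 144)/c(181) = ((-8301 - 7*144)/(1186 + 144))/548 = ((-8301 - 1008)/1330)*(1/548) = ((1/1330)*(-9309))*(1/548) = -9309/1330*1/548 = -9309/728840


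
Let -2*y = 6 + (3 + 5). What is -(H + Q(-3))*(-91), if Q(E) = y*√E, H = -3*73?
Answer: -19929 - 637*I*√3 ≈ -19929.0 - 1103.3*I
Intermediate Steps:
H = -219
y = -7 (y = -(6 + (3 + 5))/2 = -(6 + 8)/2 = -½*14 = -7)
Q(E) = -7*√E
-(H + Q(-3))*(-91) = -(-219 - 7*I*√3)*(-91) = -(19929 + 637*I*√3) = -19929 - 637*I*√3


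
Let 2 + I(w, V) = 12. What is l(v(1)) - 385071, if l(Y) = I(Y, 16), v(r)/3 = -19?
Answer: -385061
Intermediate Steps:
I(w, V) = 10 (I(w, V) = -2 + 12 = 10)
v(r) = -57 (v(r) = 3*(-19) = -57)
l(Y) = 10
l(v(1)) - 385071 = 10 - 385071 = -385061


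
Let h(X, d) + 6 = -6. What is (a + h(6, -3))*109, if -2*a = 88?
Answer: -6104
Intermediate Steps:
a = -44 (a = -½*88 = -44)
h(X, d) = -12 (h(X, d) = -6 - 6 = -12)
(a + h(6, -3))*109 = (-44 - 12)*109 = -56*109 = -6104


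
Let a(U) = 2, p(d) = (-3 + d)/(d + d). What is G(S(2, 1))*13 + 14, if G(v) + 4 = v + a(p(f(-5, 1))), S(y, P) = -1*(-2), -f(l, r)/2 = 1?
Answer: 14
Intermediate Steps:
f(l, r) = -2 (f(l, r) = -2*1 = -2)
S(y, P) = 2
p(d) = (-3 + d)/(2*d) (p(d) = (-3 + d)/((2*d)) = (-3 + d)*(1/(2*d)) = (-3 + d)/(2*d))
G(v) = -2 + v (G(v) = -4 + (v + 2) = -4 + (2 + v) = -2 + v)
G(S(2, 1))*13 + 14 = (-2 + 2)*13 + 14 = 0*13 + 14 = 0 + 14 = 14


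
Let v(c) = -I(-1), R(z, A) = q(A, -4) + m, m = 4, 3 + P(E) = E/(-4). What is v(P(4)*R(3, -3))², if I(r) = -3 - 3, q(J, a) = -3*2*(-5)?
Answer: 36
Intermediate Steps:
q(J, a) = 30 (q(J, a) = -6*(-5) = 30)
P(E) = -3 - E/4 (P(E) = -3 + E/(-4) = -3 + E*(-¼) = -3 - E/4)
R(z, A) = 34 (R(z, A) = 30 + 4 = 34)
I(r) = -6
v(c) = 6 (v(c) = -1*(-6) = 6)
v(P(4)*R(3, -3))² = 6² = 36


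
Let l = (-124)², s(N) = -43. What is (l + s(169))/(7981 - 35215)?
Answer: -5111/9078 ≈ -0.56301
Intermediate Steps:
l = 15376
(l + s(169))/(7981 - 35215) = (15376 - 43)/(7981 - 35215) = 15333/(-27234) = 15333*(-1/27234) = -5111/9078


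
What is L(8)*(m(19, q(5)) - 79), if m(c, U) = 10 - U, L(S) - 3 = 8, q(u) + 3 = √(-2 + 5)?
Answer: -726 - 11*√3 ≈ -745.05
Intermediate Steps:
q(u) = -3 + √3 (q(u) = -3 + √(-2 + 5) = -3 + √3)
L(S) = 11 (L(S) = 3 + 8 = 11)
L(8)*(m(19, q(5)) - 79) = 11*((10 - (-3 + √3)) - 79) = 11*((10 + (3 - √3)) - 79) = 11*((13 - √3) - 79) = 11*(-66 - √3) = -726 - 11*√3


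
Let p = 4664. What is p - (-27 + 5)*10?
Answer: 4884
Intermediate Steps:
p - (-27 + 5)*10 = 4664 - (-27 + 5)*10 = 4664 - (-22)*10 = 4664 - 1*(-220) = 4664 + 220 = 4884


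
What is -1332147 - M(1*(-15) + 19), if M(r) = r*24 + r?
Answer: -1332247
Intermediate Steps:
M(r) = 25*r (M(r) = 24*r + r = 25*r)
-1332147 - M(1*(-15) + 19) = -1332147 - 25*(1*(-15) + 19) = -1332147 - 25*(-15 + 19) = -1332147 - 25*4 = -1332147 - 1*100 = -1332147 - 100 = -1332247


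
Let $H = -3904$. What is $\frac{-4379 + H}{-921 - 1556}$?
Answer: $\frac{8283}{2477} \approx 3.344$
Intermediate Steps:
$\frac{-4379 + H}{-921 - 1556} = \frac{-4379 - 3904}{-921 - 1556} = - \frac{8283}{-2477} = \left(-8283\right) \left(- \frac{1}{2477}\right) = \frac{8283}{2477}$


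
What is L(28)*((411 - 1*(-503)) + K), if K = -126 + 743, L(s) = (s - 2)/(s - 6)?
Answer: 19903/11 ≈ 1809.4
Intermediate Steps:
L(s) = (-2 + s)/(-6 + s)
K = 617
L(28)*((411 - 1*(-503)) + K) = ((-2 + 28)/(-6 + 28))*((411 - 1*(-503)) + 617) = (26/22)*((411 + 503) + 617) = ((1/22)*26)*(914 + 617) = (13/11)*1531 = 19903/11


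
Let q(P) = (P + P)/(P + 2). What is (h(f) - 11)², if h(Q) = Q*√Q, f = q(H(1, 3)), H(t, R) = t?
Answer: 3275/27 - 44*√6/9 ≈ 109.32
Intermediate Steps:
q(P) = 2*P/(2 + P) (q(P) = (2*P)/(2 + P) = 2*P/(2 + P))
f = ⅔ (f = 2*1/(2 + 1) = 2*1/3 = 2*1*(⅓) = ⅔ ≈ 0.66667)
h(Q) = Q^(3/2)
(h(f) - 11)² = ((⅔)^(3/2) - 11)² = (2*√6/9 - 11)² = (-11 + 2*√6/9)²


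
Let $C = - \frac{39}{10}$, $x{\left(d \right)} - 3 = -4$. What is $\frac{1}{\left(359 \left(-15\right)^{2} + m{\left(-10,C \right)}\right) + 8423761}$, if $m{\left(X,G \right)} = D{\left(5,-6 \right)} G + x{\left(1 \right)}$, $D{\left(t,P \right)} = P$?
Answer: $\frac{5}{42522792} \approx 1.1758 \cdot 10^{-7}$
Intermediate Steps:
$x{\left(d \right)} = -1$ ($x{\left(d \right)} = 3 - 4 = -1$)
$C = - \frac{39}{10}$ ($C = \left(-39\right) \frac{1}{10} = - \frac{39}{10} \approx -3.9$)
$m{\left(X,G \right)} = -1 - 6 G$ ($m{\left(X,G \right)} = - 6 G - 1 = -1 - 6 G$)
$\frac{1}{\left(359 \left(-15\right)^{2} + m{\left(-10,C \right)}\right) + 8423761} = \frac{1}{\left(359 \left(-15\right)^{2} - - \frac{112}{5}\right) + 8423761} = \frac{1}{\left(359 \cdot 225 + \left(-1 + \frac{117}{5}\right)\right) + 8423761} = \frac{1}{\left(80775 + \frac{112}{5}\right) + 8423761} = \frac{1}{\frac{403987}{5} + 8423761} = \frac{1}{\frac{42522792}{5}} = \frac{5}{42522792}$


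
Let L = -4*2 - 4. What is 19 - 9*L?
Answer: 127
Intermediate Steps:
L = -12 (L = -8 - 4 = -12)
19 - 9*L = 19 - 9*(-12) = 19 + 108 = 127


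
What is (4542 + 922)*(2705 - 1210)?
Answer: 8168680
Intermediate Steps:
(4542 + 922)*(2705 - 1210) = 5464*1495 = 8168680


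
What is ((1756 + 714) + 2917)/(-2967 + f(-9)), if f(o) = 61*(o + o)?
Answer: -5387/4065 ≈ -1.3252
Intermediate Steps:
f(o) = 122*o (f(o) = 61*(2*o) = 122*o)
((1756 + 714) + 2917)/(-2967 + f(-9)) = ((1756 + 714) + 2917)/(-2967 + 122*(-9)) = (2470 + 2917)/(-2967 - 1098) = 5387/(-4065) = 5387*(-1/4065) = -5387/4065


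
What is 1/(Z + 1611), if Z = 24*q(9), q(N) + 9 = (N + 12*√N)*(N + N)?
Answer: 1/20835 ≈ 4.7996e-5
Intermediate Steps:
q(N) = -9 + 2*N*(N + 12*√N) (q(N) = -9 + (N + 12*√N)*(N + N) = -9 + (N + 12*√N)*(2*N) = -9 + 2*N*(N + 12*√N))
Z = 19224 (Z = 24*(-9 + 2*9² + 24*9^(3/2)) = 24*(-9 + 2*81 + 24*27) = 24*(-9 + 162 + 648) = 24*801 = 19224)
1/(Z + 1611) = 1/(19224 + 1611) = 1/20835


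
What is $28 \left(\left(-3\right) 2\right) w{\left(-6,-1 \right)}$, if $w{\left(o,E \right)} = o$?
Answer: $1008$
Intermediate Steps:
$28 \left(\left(-3\right) 2\right) w{\left(-6,-1 \right)} = 28 \left(\left(-3\right) 2\right) \left(-6\right) = 28 \left(-6\right) \left(-6\right) = \left(-168\right) \left(-6\right) = 1008$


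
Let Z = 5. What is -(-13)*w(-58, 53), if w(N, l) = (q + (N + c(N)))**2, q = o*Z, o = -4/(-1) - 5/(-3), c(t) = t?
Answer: 899197/9 ≈ 99911.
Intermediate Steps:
o = 17/3 (o = -4*(-1) - 5*(-1/3) = 4 + 5/3 = 17/3 ≈ 5.6667)
q = 85/3 (q = (17/3)*5 = 85/3 ≈ 28.333)
w(N, l) = (85/3 + 2*N)**2 (w(N, l) = (85/3 + (N + N))**2 = (85/3 + 2*N)**2)
-(-13)*w(-58, 53) = -(-13)*(85 + 6*(-58))**2/9 = -(-13)*(85 - 348)**2/9 = -(-13)*(1/9)*(-263)**2 = -(-13)*(1/9)*69169 = -(-13)*69169/9 = -1*(-899197/9) = 899197/9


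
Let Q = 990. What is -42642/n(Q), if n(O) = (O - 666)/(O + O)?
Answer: -260590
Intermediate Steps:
n(O) = (-666 + O)/(2*O) (n(O) = (-666 + O)/((2*O)) = (-666 + O)*(1/(2*O)) = (-666 + O)/(2*O))
-42642/n(Q) = -42642*1980/(-666 + 990) = -42642/((1/2)*(1/990)*324) = -42642/9/55 = -42642*55/9 = -260590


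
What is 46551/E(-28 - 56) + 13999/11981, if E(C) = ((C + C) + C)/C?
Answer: 185923176/11981 ≈ 15518.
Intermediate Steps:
E(C) = 3 (E(C) = (2*C + C)/C = (3*C)/C = 3)
46551/E(-28 - 56) + 13999/11981 = 46551/3 + 13999/11981 = 46551*(1/3) + 13999*(1/11981) = 15517 + 13999/11981 = 185923176/11981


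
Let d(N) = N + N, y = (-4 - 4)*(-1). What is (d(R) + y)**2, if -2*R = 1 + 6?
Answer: 1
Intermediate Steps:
y = 8 (y = -8*(-1) = 8)
R = -7/2 (R = -(1 + 6)/2 = -1/2*7 = -7/2 ≈ -3.5000)
d(N) = 2*N
(d(R) + y)**2 = (2*(-7/2) + 8)**2 = (-7 + 8)**2 = 1**2 = 1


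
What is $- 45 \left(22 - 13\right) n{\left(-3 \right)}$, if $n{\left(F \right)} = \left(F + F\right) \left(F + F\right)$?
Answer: $-14580$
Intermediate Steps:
$n{\left(F \right)} = 4 F^{2}$ ($n{\left(F \right)} = 2 F 2 F = 4 F^{2}$)
$- 45 \left(22 - 13\right) n{\left(-3 \right)} = - 45 \left(22 - 13\right) 4 \left(-3\right)^{2} = \left(-45\right) 9 \cdot 4 \cdot 9 = \left(-405\right) 36 = -14580$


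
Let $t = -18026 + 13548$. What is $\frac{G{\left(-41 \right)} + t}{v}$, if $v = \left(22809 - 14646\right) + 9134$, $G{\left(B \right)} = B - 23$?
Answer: $- \frac{4542}{17297} \approx -0.26259$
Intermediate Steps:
$G{\left(B \right)} = -23 + B$ ($G{\left(B \right)} = B - 23 = -23 + B$)
$t = -4478$
$v = 17297$ ($v = 8163 + 9134 = 17297$)
$\frac{G{\left(-41 \right)} + t}{v} = \frac{\left(-23 - 41\right) - 4478}{17297} = \left(-64 - 4478\right) \frac{1}{17297} = \left(-4542\right) \frac{1}{17297} = - \frac{4542}{17297}$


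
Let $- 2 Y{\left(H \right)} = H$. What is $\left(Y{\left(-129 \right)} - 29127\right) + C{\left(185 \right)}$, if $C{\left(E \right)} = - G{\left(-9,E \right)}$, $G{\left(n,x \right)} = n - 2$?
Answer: $- \frac{58103}{2} \approx -29052.0$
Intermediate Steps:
$G{\left(n,x \right)} = -2 + n$
$Y{\left(H \right)} = - \frac{H}{2}$
$C{\left(E \right)} = 11$ ($C{\left(E \right)} = - (-2 - 9) = \left(-1\right) \left(-11\right) = 11$)
$\left(Y{\left(-129 \right)} - 29127\right) + C{\left(185 \right)} = \left(\left(- \frac{1}{2}\right) \left(-129\right) - 29127\right) + 11 = \left(\frac{129}{2} - 29127\right) + 11 = - \frac{58125}{2} + 11 = - \frac{58103}{2}$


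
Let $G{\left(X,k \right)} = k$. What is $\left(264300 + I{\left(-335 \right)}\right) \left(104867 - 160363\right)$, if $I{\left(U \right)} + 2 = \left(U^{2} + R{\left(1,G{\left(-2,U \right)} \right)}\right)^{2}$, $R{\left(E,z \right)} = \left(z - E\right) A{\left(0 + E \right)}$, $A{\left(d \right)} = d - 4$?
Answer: $-711568412672152$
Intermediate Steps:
$A{\left(d \right)} = -4 + d$
$R{\left(E,z \right)} = \left(-4 + E\right) \left(z - E\right)$ ($R{\left(E,z \right)} = \left(z - E\right) \left(-4 + \left(0 + E\right)\right) = \left(z - E\right) \left(-4 + E\right) = \left(-4 + E\right) \left(z - E\right)$)
$I{\left(U \right)} = -2 + \left(3 + U^{2} - 3 U\right)^{2}$ ($I{\left(U \right)} = -2 + \left(U^{2} - \left(-4 + 1\right) \left(1 - U\right)\right)^{2} = -2 + \left(U^{2} - - 3 \left(1 - U\right)\right)^{2} = -2 + \left(U^{2} - \left(-3 + 3 U\right)\right)^{2} = -2 + \left(3 + U^{2} - 3 U\right)^{2}$)
$\left(264300 + I{\left(-335 \right)}\right) \left(104867 - 160363\right) = \left(264300 - \left(2 - \left(3 + \left(-335\right)^{2} - -1005\right)^{2}\right)\right) \left(104867 - 160363\right) = \left(264300 - \left(2 - \left(3 + 112225 + 1005\right)^{2}\right)\right) \left(-55496\right) = \left(264300 - \left(2 - 113233^{2}\right)\right) \left(-55496\right) = \left(264300 + \left(-2 + 12821712289\right)\right) \left(-55496\right) = \left(264300 + 12821712287\right) \left(-55496\right) = 12821976587 \left(-55496\right) = -711568412672152$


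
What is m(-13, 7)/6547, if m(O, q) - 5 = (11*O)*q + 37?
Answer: -959/6547 ≈ -0.14648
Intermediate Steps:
m(O, q) = 42 + 11*O*q (m(O, q) = 5 + ((11*O)*q + 37) = 5 + (11*O*q + 37) = 5 + (37 + 11*O*q) = 42 + 11*O*q)
m(-13, 7)/6547 = (42 + 11*(-13)*7)/6547 = (42 - 1001)*(1/6547) = -959*1/6547 = -959/6547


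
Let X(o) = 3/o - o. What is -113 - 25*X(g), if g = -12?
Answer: -1627/4 ≈ -406.75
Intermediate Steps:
X(o) = -o + 3/o
-113 - 25*X(g) = -113 - 25*(-1*(-12) + 3/(-12)) = -113 - 25*(12 + 3*(-1/12)) = -113 - 25*(12 - ¼) = -113 - 25*47/4 = -113 - 1175/4 = -1627/4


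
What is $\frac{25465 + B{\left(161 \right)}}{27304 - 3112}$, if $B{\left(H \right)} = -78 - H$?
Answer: $\frac{12613}{12096} \approx 1.0427$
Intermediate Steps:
$\frac{25465 + B{\left(161 \right)}}{27304 - 3112} = \frac{25465 - 239}{27304 - 3112} = \frac{25465 - 239}{24192} = \left(25465 - 239\right) \frac{1}{24192} = 25226 \cdot \frac{1}{24192} = \frac{12613}{12096}$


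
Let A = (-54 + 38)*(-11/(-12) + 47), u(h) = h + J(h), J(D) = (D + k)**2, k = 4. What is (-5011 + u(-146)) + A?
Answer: 42721/3 ≈ 14240.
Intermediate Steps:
J(D) = (4 + D)**2 (J(D) = (D + 4)**2 = (4 + D)**2)
u(h) = h + (4 + h)**2
A = -2300/3 (A = -16*(-11*(-1/12) + 47) = -16*(11/12 + 47) = -16*575/12 = -2300/3 ≈ -766.67)
(-5011 + u(-146)) + A = (-5011 + (-146 + (4 - 146)**2)) - 2300/3 = (-5011 + (-146 + (-142)**2)) - 2300/3 = (-5011 + (-146 + 20164)) - 2300/3 = (-5011 + 20018) - 2300/3 = 15007 - 2300/3 = 42721/3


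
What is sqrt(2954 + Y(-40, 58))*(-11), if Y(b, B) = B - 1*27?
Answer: -11*sqrt(2985) ≈ -600.99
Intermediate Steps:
Y(b, B) = -27 + B (Y(b, B) = B - 27 = -27 + B)
sqrt(2954 + Y(-40, 58))*(-11) = sqrt(2954 + (-27 + 58))*(-11) = sqrt(2954 + 31)*(-11) = sqrt(2985)*(-11) = -11*sqrt(2985)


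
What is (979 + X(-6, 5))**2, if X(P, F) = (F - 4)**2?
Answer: 960400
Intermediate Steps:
X(P, F) = (-4 + F)**2
(979 + X(-6, 5))**2 = (979 + (-4 + 5)**2)**2 = (979 + 1**2)**2 = (979 + 1)**2 = 980**2 = 960400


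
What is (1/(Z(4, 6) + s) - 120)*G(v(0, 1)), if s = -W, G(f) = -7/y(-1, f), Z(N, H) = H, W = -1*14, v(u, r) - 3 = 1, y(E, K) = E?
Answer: -16793/20 ≈ -839.65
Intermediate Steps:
v(u, r) = 4 (v(u, r) = 3 + 1 = 4)
W = -14
G(f) = 7 (G(f) = -7/(-1) = -7*(-1) = 7)
s = 14 (s = -1*(-14) = 14)
(1/(Z(4, 6) + s) - 120)*G(v(0, 1)) = (1/(6 + 14) - 120)*7 = (1/20 - 120)*7 = -2399/20*7 = -16793/20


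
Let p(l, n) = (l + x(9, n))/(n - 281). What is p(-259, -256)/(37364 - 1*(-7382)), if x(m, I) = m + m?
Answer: 241/24028602 ≈ 1.0030e-5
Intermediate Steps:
x(m, I) = 2*m
p(l, n) = (18 + l)/(-281 + n) (p(l, n) = (l + 2*9)/(n - 281) = (l + 18)/(-281 + n) = (18 + l)/(-281 + n))
p(-259, -256)/(37364 - 1*(-7382)) = ((18 - 259)/(-281 - 256))/(37364 - 1*(-7382)) = (-241/(-537))/(37364 + 7382) = -1/537*(-241)/44746 = (241/537)*(1/44746) = 241/24028602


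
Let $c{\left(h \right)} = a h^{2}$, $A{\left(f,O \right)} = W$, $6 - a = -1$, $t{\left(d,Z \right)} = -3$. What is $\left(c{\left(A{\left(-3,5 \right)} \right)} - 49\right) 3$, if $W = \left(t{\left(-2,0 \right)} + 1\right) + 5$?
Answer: $42$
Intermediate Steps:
$a = 7$ ($a = 6 - -1 = 6 + 1 = 7$)
$W = 3$ ($W = \left(-3 + 1\right) + 5 = -2 + 5 = 3$)
$A{\left(f,O \right)} = 3$
$c{\left(h \right)} = 7 h^{2}$
$\left(c{\left(A{\left(-3,5 \right)} \right)} - 49\right) 3 = \left(7 \cdot 3^{2} - 49\right) 3 = \left(7 \cdot 9 - 49\right) 3 = \left(63 - 49\right) 3 = 14 \cdot 3 = 42$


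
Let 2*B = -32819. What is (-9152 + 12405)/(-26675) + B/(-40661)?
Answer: 610906359/2169264350 ≈ 0.28162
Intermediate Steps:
B = -32819/2 (B = (1/2)*(-32819) = -32819/2 ≈ -16410.)
(-9152 + 12405)/(-26675) + B/(-40661) = (-9152 + 12405)/(-26675) - 32819/2/(-40661) = 3253*(-1/26675) - 32819/2*(-1/40661) = -3253/26675 + 32819/81322 = 610906359/2169264350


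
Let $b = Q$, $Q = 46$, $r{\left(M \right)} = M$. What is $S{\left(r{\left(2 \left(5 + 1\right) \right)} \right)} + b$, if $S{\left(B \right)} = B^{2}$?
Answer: $190$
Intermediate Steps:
$b = 46$
$S{\left(r{\left(2 \left(5 + 1\right) \right)} \right)} + b = \left(2 \left(5 + 1\right)\right)^{2} + 46 = \left(2 \cdot 6\right)^{2} + 46 = 12^{2} + 46 = 144 + 46 = 190$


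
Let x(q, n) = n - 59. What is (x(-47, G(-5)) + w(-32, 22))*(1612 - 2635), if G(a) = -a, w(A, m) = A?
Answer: 87978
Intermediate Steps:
x(q, n) = -59 + n
(x(-47, G(-5)) + w(-32, 22))*(1612 - 2635) = ((-59 - 1*(-5)) - 32)*(1612 - 2635) = ((-59 + 5) - 32)*(-1023) = (-54 - 32)*(-1023) = -86*(-1023) = 87978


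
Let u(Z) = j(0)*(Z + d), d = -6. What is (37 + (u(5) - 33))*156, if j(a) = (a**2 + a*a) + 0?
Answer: 624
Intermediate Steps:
j(a) = 2*a**2 (j(a) = (a**2 + a**2) + 0 = 2*a**2 + 0 = 2*a**2)
u(Z) = 0 (u(Z) = (2*0**2)*(Z - 6) = (2*0)*(-6 + Z) = 0*(-6 + Z) = 0)
(37 + (u(5) - 33))*156 = (37 + (0 - 33))*156 = (37 - 33)*156 = 4*156 = 624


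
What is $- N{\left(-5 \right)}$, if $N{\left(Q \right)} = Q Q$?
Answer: $-25$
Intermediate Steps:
$N{\left(Q \right)} = Q^{2}$
$- N{\left(-5 \right)} = - \left(-5\right)^{2} = \left(-1\right) 25 = -25$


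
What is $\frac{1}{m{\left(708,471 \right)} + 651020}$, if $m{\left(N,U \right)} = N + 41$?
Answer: $\frac{1}{651769} \approx 1.5343 \cdot 10^{-6}$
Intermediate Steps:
$m{\left(N,U \right)} = 41 + N$
$\frac{1}{m{\left(708,471 \right)} + 651020} = \frac{1}{\left(41 + 708\right) + 651020} = \frac{1}{749 + 651020} = \frac{1}{651769}$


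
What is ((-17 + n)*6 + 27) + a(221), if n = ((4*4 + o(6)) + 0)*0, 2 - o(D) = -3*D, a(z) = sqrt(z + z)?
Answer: -75 + sqrt(442) ≈ -53.976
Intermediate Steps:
a(z) = sqrt(2)*sqrt(z) (a(z) = sqrt(2*z) = sqrt(2)*sqrt(z))
o(D) = 2 + 3*D (o(D) = 2 - (-3)*D = 2 + 3*D)
n = 0 (n = ((4*4 + (2 + 3*6)) + 0)*0 = ((16 + (2 + 18)) + 0)*0 = ((16 + 20) + 0)*0 = (36 + 0)*0 = 36*0 = 0)
((-17 + n)*6 + 27) + a(221) = ((-17 + 0)*6 + 27) + sqrt(2)*sqrt(221) = (-17*6 + 27) + sqrt(442) = (-102 + 27) + sqrt(442) = -75 + sqrt(442)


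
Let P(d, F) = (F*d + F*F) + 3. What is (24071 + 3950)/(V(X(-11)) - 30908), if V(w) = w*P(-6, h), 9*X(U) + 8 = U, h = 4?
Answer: -252189/278077 ≈ -0.90690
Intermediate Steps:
P(d, F) = 3 + F² + F*d (P(d, F) = (F*d + F²) + 3 = (F² + F*d) + 3 = 3 + F² + F*d)
X(U) = -8/9 + U/9
V(w) = -5*w (V(w) = w*(3 + 4² + 4*(-6)) = w*(3 + 16 - 24) = w*(-5) = -5*w)
(24071 + 3950)/(V(X(-11)) - 30908) = (24071 + 3950)/(-5*(-8/9 + (⅑)*(-11)) - 30908) = 28021/(-5*(-8/9 - 11/9) - 30908) = 28021/(-5*(-19/9) - 30908) = 28021/(95/9 - 30908) = 28021/(-278077/9) = 28021*(-9/278077) = -252189/278077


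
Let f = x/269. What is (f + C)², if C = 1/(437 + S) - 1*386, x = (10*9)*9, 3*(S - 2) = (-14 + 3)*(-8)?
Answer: 20951958317855569/142842423025 ≈ 1.4668e+5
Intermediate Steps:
S = 94/3 (S = 2 + ((-14 + 3)*(-8))/3 = 2 + (-11*(-8))/3 = 2 + (⅓)*88 = 2 + 88/3 = 94/3 ≈ 31.333)
x = 810 (x = 90*9 = 810)
f = 810/269 ≈ 3.0112
C = -542327/1405 (C = 1/(437 + 94/3) - 1*386 = 1/(1405/3) - 386 = 3/1405 - 386 = -542327/1405 ≈ -386.00)
(f + C)² = (810/269 - 542327/1405)² = (-144747913/377945)² = 20951958317855569/142842423025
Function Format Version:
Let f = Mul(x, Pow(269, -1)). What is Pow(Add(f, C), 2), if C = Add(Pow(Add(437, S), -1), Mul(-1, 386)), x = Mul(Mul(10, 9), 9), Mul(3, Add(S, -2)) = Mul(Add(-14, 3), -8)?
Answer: Rational(20951958317855569, 142842423025) ≈ 1.4668e+5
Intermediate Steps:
S = Rational(94, 3) (S = Add(2, Mul(Rational(1, 3), Mul(Add(-14, 3), -8))) = Add(2, Mul(Rational(1, 3), Mul(-11, -8))) = Add(2, Mul(Rational(1, 3), 88)) = Add(2, Rational(88, 3)) = Rational(94, 3) ≈ 31.333)
x = 810 (x = Mul(90, 9) = 810)
f = Rational(810, 269) (f = Mul(810, Pow(269, -1)) = Mul(810, Rational(1, 269)) = Rational(810, 269) ≈ 3.0112)
C = Rational(-542327, 1405) (C = Add(Pow(Add(437, Rational(94, 3)), -1), Mul(-1, 386)) = Add(Pow(Rational(1405, 3), -1), -386) = Add(Rational(3, 1405), -386) = Rational(-542327, 1405) ≈ -386.00)
Pow(Add(f, C), 2) = Pow(Add(Rational(810, 269), Rational(-542327, 1405)), 2) = Pow(Rational(-144747913, 377945), 2) = Rational(20951958317855569, 142842423025)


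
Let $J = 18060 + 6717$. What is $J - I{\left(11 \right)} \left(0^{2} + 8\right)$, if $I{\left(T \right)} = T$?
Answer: $24689$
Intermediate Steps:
$J = 24777$
$J - I{\left(11 \right)} \left(0^{2} + 8\right) = 24777 - 11 \left(0^{2} + 8\right) = 24777 - 11 \left(0 + 8\right) = 24777 - 11 \cdot 8 = 24777 - 88 = 24689$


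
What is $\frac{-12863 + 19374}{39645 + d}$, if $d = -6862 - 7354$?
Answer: $\frac{6511}{25429} \approx 0.25605$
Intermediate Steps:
$d = -14216$ ($d = -6862 - 7354 = -14216$)
$\frac{-12863 + 19374}{39645 + d} = \frac{-12863 + 19374}{39645 - 14216} = \frac{6511}{25429}$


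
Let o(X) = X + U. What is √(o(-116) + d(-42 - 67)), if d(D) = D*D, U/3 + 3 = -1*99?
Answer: √11459 ≈ 107.05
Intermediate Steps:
U = -306 (U = -9 + 3*(-1*99) = -9 + 3*(-99) = -9 - 297 = -306)
o(X) = -306 + X (o(X) = X - 306 = -306 + X)
d(D) = D²
√(o(-116) + d(-42 - 67)) = √((-306 - 116) + (-42 - 67)²) = √(-422 + (-109)²) = √(-422 + 11881) = √11459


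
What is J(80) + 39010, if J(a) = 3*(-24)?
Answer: 38938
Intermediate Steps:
J(a) = -72
J(80) + 39010 = -72 + 39010 = 38938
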